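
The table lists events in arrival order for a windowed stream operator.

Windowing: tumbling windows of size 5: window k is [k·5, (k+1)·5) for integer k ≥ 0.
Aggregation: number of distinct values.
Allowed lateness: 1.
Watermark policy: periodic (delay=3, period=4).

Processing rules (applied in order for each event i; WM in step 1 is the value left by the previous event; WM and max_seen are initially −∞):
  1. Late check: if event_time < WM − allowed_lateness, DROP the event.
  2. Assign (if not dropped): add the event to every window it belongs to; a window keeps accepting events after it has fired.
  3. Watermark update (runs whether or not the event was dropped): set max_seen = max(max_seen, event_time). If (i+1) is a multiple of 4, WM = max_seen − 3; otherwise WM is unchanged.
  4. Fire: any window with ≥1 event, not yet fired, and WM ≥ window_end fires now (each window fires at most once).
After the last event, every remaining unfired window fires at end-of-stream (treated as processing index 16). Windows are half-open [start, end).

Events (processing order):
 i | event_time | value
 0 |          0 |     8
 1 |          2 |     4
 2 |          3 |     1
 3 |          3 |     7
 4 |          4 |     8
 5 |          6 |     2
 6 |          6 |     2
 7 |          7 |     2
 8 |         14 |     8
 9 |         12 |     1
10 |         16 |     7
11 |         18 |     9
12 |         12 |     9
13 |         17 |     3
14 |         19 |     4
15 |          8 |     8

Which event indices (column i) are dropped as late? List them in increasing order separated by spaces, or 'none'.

12 15

i=0 t=0 v=8: → [0,5); WM=−∞
i=1 t=2 v=4: → [0,5); WM=−∞
i=2 t=3 v=1: → [0,5); WM=−∞
i=3 t=3 v=7: → [0,5); WM=0
i=4 t=4 v=8: → [0,5); WM=0
i=5 t=6 v=2: → [5,10); WM=0
i=6 t=6 v=2: → [5,10); WM=0
i=7 t=7 v=2: → [5,10); WM=4
i=8 t=14 v=8: → [10,15); WM=4
i=9 t=12 v=1: → [10,15); WM=4
i=10 t=16 v=7: → [15,20); WM=4
i=11 t=18 v=9: → [15,20); WM=15; [0,5) fires=4 [5,10) fires=1 [10,15) fires=2
i=12 t=12 v=9: DROP (t<15-1); WM=15
i=13 t=17 v=3: → [15,20); WM=15
i=14 t=19 v=4: → [15,20); WM=15
i=15 t=8 v=8: DROP (t<15-1); WM=16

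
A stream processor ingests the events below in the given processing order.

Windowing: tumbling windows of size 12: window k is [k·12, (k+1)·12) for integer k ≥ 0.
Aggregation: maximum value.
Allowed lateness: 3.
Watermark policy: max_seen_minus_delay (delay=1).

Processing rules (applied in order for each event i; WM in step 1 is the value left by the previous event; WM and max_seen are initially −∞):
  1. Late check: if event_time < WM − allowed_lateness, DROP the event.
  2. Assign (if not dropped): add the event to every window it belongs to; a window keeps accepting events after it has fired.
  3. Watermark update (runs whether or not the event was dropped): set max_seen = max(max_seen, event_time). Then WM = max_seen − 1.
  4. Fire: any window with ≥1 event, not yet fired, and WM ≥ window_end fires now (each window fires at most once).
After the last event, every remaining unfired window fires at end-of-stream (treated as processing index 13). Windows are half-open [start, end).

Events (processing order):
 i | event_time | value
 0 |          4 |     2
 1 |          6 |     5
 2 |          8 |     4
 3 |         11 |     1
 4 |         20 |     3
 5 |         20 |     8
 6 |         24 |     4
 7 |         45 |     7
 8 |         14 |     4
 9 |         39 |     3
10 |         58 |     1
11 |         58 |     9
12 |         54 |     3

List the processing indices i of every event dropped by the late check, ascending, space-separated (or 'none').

i=0 t=4 v=2: → [0,12); WM=3
i=1 t=6 v=5: → [0,12); WM=5
i=2 t=8 v=4: → [0,12); WM=7
i=3 t=11 v=1: → [0,12); WM=10
i=4 t=20 v=3: → [12,24); WM=19; [0,12) fires=5
i=5 t=20 v=8: → [12,24); WM=19
i=6 t=24 v=4: → [24,36); WM=23
i=7 t=45 v=7: → [36,48); WM=44; [12,24) fires=8 [24,36) fires=4
i=8 t=14 v=4: DROP (t<44-3); WM=44
i=9 t=39 v=3: DROP (t<44-3); WM=44
i=10 t=58 v=1: → [48,60); WM=57; [36,48) fires=7
i=11 t=58 v=9: → [48,60); WM=57
i=12 t=54 v=3: → [48,60); WM=57

8 9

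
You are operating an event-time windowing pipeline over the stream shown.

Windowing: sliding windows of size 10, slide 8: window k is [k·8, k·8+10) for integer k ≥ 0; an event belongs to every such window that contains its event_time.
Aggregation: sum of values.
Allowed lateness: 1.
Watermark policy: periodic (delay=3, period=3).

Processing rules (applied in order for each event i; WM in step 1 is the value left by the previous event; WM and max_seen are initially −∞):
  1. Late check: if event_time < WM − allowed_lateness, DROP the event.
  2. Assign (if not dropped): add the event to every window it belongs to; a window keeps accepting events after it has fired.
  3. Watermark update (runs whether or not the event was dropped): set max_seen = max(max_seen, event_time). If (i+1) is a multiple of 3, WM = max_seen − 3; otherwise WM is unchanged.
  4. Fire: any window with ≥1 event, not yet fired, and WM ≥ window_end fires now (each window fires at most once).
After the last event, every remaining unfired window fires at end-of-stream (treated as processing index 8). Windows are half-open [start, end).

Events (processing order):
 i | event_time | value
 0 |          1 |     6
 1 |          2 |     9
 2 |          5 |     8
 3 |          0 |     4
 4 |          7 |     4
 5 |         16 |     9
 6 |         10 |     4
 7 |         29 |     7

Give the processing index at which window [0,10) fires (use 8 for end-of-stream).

i=0 t=1 v=6: → [0,10); WM=−∞
i=1 t=2 v=9: → [0,10); WM=−∞
i=2 t=5 v=8: → [0,10); WM=2
i=3 t=0 v=4: DROP (t<2-1); WM=2
i=4 t=7 v=4: → [0,10); WM=2
i=5 t=16 v=9: → [16,26),[8,18); WM=13; [0,10) fires=27
i=6 t=10 v=4: DROP (t<13-1); WM=13
i=7 t=29 v=7: → [24,34); WM=13

5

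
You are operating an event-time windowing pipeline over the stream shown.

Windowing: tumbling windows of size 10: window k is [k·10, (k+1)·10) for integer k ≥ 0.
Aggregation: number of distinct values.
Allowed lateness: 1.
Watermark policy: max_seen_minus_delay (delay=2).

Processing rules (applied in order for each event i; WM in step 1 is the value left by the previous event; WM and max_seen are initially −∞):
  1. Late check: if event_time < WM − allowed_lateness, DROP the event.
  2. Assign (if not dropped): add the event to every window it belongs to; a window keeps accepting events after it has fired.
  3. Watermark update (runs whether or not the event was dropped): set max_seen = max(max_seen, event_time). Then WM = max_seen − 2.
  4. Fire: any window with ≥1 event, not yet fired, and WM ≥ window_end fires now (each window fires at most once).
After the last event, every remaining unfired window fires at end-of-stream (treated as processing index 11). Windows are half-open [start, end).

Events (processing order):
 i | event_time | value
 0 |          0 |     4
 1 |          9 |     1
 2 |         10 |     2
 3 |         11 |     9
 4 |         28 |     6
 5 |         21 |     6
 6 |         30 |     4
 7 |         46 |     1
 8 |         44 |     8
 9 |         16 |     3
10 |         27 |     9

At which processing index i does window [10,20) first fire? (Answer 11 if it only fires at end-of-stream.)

i=0 t=0 v=4: → [0,10); WM=-2
i=1 t=9 v=1: → [0,10); WM=7
i=2 t=10 v=2: → [10,20); WM=8
i=3 t=11 v=9: → [10,20); WM=9
i=4 t=28 v=6: → [20,30); WM=26; [0,10) fires=2 [10,20) fires=2
i=5 t=21 v=6: DROP (t<26-1); WM=26
i=6 t=30 v=4: → [30,40); WM=28
i=7 t=46 v=1: → [40,50); WM=44; [20,30) fires=1 [30,40) fires=1
i=8 t=44 v=8: → [40,50); WM=44
i=9 t=16 v=3: DROP (t<44-1); WM=44
i=10 t=27 v=9: DROP (t<44-1); WM=44

4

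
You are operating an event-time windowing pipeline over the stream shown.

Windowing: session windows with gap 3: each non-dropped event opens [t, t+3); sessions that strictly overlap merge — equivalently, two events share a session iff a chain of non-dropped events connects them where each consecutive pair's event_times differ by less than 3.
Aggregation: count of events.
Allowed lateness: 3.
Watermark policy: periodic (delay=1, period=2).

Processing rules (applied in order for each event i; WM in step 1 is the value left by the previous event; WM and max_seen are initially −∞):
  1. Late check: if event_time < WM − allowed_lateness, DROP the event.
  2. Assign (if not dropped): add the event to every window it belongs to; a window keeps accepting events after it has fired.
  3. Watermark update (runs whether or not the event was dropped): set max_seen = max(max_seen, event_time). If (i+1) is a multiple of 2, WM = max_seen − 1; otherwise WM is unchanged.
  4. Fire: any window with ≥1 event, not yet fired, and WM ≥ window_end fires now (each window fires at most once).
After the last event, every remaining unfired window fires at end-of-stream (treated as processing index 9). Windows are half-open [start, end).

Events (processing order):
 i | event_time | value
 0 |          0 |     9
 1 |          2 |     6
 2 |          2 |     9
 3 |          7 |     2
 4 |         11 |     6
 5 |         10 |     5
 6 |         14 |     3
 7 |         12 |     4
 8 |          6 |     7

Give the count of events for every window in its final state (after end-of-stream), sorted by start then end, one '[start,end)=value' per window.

i=0 t=0 v=9: → [0,3); WM=−∞
i=1 t=2 v=6: → [0,5); WM=1
i=2 t=2 v=9: → [0,5); WM=1
i=3 t=7 v=2: → [7,10); WM=6
i=4 t=11 v=6: → [11,14); WM=6
i=5 t=10 v=5: → [10,14); WM=10
i=6 t=14 v=3: → [14,17); WM=10
i=7 t=12 v=4: → [10,17); WM=13
i=8 t=6 v=7: DROP (t<13-3); WM=13

[0,5)=3 [7,10)=1 [10,17)=4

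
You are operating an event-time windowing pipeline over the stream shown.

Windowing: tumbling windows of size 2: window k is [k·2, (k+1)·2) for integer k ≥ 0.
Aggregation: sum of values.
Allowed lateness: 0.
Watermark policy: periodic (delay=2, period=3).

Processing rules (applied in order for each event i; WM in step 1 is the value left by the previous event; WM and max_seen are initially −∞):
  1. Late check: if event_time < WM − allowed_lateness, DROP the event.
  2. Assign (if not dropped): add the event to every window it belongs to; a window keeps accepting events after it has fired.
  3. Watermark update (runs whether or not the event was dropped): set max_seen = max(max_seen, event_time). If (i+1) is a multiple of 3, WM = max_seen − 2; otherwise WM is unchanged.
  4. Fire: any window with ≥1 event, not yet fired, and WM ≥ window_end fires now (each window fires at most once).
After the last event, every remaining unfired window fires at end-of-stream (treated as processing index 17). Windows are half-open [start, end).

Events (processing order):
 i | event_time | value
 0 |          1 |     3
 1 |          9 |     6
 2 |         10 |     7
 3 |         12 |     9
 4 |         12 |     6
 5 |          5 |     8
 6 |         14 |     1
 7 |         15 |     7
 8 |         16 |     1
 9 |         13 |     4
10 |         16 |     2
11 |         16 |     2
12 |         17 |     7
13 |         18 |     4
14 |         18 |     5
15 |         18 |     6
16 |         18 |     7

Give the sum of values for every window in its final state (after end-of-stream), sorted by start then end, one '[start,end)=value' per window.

[0,2)=3 [8,10)=6 [10,12)=7 [12,14)=15 [14,16)=8 [16,18)=12 [18,20)=22

i=0 t=1 v=3: → [0,2); WM=−∞
i=1 t=9 v=6: → [8,10); WM=−∞
i=2 t=10 v=7: → [10,12); WM=8; [0,2) fires=3
i=3 t=12 v=9: → [12,14); WM=8
i=4 t=12 v=6: → [12,14); WM=8
i=5 t=5 v=8: DROP (t<8-0); WM=10; [8,10) fires=6
i=6 t=14 v=1: → [14,16); WM=10
i=7 t=15 v=7: → [14,16); WM=10
i=8 t=16 v=1: → [16,18); WM=14; [10,12) fires=7 [12,14) fires=15
i=9 t=13 v=4: DROP (t<14-0); WM=14
i=10 t=16 v=2: → [16,18); WM=14
i=11 t=16 v=2: → [16,18); WM=14
i=12 t=17 v=7: → [16,18); WM=14
i=13 t=18 v=4: → [18,20); WM=14
i=14 t=18 v=5: → [18,20); WM=16; [14,16) fires=8
i=15 t=18 v=6: → [18,20); WM=16
i=16 t=18 v=7: → [18,20); WM=16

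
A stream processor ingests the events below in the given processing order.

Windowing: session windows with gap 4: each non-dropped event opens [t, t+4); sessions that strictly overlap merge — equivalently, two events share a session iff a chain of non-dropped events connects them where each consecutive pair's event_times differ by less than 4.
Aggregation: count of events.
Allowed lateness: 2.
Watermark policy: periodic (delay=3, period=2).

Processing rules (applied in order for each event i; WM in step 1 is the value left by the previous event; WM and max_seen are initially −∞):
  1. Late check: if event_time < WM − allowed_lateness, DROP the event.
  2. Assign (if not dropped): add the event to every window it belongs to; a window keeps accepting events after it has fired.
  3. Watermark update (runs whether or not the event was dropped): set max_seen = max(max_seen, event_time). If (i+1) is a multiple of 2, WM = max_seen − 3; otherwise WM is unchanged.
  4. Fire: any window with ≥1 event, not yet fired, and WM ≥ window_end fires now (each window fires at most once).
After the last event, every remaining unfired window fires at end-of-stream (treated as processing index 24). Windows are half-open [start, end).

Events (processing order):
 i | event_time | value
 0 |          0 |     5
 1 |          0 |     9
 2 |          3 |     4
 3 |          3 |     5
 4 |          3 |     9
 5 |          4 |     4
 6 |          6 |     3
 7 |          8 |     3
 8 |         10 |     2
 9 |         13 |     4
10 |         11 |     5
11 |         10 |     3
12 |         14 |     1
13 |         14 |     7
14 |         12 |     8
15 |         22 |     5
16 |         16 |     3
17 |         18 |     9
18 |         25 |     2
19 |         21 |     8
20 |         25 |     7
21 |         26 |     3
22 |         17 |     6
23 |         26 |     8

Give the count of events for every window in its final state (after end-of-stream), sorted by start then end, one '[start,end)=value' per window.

[0,18)=15 [18,30)=7

i=0 t=0 v=5: → [0,4); WM=−∞
i=1 t=0 v=9: → [0,4); WM=-3
i=2 t=3 v=4: → [0,7); WM=-3
i=3 t=3 v=5: → [0,7); WM=0
i=4 t=3 v=9: → [0,7); WM=0
i=5 t=4 v=4: → [0,8); WM=1
i=6 t=6 v=3: → [0,10); WM=1
i=7 t=8 v=3: → [0,12); WM=5
i=8 t=10 v=2: → [0,14); WM=5
i=9 t=13 v=4: → [0,17); WM=10
i=10 t=11 v=5: → [0,17); WM=10
i=11 t=10 v=3: → [0,17); WM=10
i=12 t=14 v=1: → [0,18); WM=10
i=13 t=14 v=7: → [0,18); WM=11
i=14 t=12 v=8: → [0,18); WM=11
i=15 t=22 v=5: → [22,26); WM=19
i=16 t=16 v=3: DROP (t<19-2); WM=19
i=17 t=18 v=9: → [18,22); WM=19
i=18 t=25 v=2: → [22,29); WM=19
i=19 t=21 v=8: → [18,29); WM=22
i=20 t=25 v=7: → [18,29); WM=22
i=21 t=26 v=3: → [18,30); WM=23
i=22 t=17 v=6: DROP (t<23-2); WM=23
i=23 t=26 v=8: → [18,30); WM=23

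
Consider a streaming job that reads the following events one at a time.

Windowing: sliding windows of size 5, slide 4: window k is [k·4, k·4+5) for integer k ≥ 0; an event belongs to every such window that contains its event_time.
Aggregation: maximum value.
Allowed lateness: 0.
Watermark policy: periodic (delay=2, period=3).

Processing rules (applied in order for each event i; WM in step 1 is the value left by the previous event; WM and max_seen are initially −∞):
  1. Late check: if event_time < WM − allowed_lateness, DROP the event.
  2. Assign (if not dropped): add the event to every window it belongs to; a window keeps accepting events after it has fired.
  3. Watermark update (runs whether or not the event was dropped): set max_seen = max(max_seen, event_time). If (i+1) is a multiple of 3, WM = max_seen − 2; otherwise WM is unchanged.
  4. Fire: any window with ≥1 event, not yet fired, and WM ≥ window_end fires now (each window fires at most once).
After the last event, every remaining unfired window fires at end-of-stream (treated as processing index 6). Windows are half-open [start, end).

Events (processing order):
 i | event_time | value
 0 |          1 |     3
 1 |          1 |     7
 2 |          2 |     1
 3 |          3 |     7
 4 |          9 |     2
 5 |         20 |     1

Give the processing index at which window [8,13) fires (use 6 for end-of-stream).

i=0 t=1 v=3: → [0,5); WM=−∞
i=1 t=1 v=7: → [0,5); WM=−∞
i=2 t=2 v=1: → [0,5); WM=0
i=3 t=3 v=7: → [0,5); WM=0
i=4 t=9 v=2: → [8,13); WM=0
i=5 t=20 v=1: → [20,25),[16,21); WM=18; [0,5) fires=7 [8,13) fires=2

5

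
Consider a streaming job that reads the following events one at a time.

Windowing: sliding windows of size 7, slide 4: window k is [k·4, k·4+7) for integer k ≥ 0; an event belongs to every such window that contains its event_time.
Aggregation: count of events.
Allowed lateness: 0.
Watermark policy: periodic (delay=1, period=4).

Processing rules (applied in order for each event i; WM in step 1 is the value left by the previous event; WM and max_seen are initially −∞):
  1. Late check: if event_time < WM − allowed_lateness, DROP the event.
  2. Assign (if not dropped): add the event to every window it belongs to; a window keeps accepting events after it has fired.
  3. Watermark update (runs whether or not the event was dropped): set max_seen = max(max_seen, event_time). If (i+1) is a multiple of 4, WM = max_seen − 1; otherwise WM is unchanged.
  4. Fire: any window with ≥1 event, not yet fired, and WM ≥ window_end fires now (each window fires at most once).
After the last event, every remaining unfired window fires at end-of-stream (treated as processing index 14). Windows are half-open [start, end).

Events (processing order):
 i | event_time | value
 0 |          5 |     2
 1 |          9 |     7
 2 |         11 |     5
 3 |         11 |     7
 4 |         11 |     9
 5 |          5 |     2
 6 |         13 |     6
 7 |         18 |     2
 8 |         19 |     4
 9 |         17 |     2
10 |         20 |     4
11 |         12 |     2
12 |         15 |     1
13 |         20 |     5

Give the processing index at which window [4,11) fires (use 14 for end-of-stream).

i=0 t=5 v=2: → [4,11),[0,7); WM=−∞
i=1 t=9 v=7: → [8,15),[4,11); WM=−∞
i=2 t=11 v=5: → [8,15); WM=−∞
i=3 t=11 v=7: → [8,15); WM=10; [0,7) fires=1
i=4 t=11 v=9: → [8,15); WM=10
i=5 t=5 v=2: DROP (t<10-0); WM=10
i=6 t=13 v=6: → [12,19),[8,15); WM=10
i=7 t=18 v=2: → [16,23),[12,19); WM=17; [4,11) fires=2 [8,15) fires=5
i=8 t=19 v=4: → [16,23); WM=17
i=9 t=17 v=2: → [16,23),[12,19); WM=17
i=10 t=20 v=4: → [20,27),[16,23); WM=17
i=11 t=12 v=2: DROP (t<17-0); WM=19; [12,19) fires=3
i=12 t=15 v=1: DROP (t<19-0); WM=19
i=13 t=20 v=5: → [20,27),[16,23); WM=19

7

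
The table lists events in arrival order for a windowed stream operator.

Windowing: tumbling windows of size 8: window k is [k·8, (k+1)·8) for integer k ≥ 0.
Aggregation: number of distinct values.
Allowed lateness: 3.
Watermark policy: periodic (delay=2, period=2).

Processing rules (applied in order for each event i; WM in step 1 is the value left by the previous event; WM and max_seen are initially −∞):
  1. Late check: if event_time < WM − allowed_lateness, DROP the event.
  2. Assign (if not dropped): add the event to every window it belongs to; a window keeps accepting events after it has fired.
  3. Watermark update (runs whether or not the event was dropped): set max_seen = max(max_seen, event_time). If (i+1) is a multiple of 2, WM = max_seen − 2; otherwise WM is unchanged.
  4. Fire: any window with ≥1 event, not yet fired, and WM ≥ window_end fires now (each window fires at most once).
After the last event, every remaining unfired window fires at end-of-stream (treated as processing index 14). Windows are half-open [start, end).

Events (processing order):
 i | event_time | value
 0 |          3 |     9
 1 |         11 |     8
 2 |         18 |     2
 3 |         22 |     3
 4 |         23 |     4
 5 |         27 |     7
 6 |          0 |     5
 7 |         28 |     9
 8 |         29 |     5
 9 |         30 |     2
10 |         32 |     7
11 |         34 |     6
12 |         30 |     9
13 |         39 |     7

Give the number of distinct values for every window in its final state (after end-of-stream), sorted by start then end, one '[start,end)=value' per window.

[0,8)=1 [8,16)=1 [16,24)=3 [24,32)=4 [32,40)=2

i=0 t=3 v=9: → [0,8); WM=−∞
i=1 t=11 v=8: → [8,16); WM=9; [0,8) fires=1
i=2 t=18 v=2: → [16,24); WM=9
i=3 t=22 v=3: → [16,24); WM=20; [8,16) fires=1
i=4 t=23 v=4: → [16,24); WM=20
i=5 t=27 v=7: → [24,32); WM=25; [16,24) fires=3
i=6 t=0 v=5: DROP (t<25-3); WM=25
i=7 t=28 v=9: → [24,32); WM=26
i=8 t=29 v=5: → [24,32); WM=26
i=9 t=30 v=2: → [24,32); WM=28
i=10 t=32 v=7: → [32,40); WM=28
i=11 t=34 v=6: → [32,40); WM=32; [24,32) fires=4
i=12 t=30 v=9: → [24,32); WM=32
i=13 t=39 v=7: → [32,40); WM=37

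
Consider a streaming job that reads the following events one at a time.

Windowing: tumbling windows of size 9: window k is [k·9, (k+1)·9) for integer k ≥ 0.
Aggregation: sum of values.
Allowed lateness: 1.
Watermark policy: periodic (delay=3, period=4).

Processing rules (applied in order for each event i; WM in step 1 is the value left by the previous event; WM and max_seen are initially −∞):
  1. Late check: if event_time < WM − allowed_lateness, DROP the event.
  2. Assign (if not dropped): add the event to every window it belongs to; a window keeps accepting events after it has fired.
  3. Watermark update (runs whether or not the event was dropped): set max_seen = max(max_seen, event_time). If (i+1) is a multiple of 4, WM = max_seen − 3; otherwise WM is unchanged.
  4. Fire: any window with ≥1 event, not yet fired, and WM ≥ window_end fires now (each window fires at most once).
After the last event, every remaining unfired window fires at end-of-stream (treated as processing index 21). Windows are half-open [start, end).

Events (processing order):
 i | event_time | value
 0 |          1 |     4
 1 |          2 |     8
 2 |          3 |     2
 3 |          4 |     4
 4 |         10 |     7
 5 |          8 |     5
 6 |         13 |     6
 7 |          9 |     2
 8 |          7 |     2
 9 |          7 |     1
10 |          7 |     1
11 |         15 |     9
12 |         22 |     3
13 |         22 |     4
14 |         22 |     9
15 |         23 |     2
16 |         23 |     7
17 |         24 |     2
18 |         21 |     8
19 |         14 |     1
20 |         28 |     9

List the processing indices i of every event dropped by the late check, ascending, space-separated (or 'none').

i=0 t=1 v=4: → [0,9); WM=−∞
i=1 t=2 v=8: → [0,9); WM=−∞
i=2 t=3 v=2: → [0,9); WM=−∞
i=3 t=4 v=4: → [0,9); WM=1
i=4 t=10 v=7: → [9,18); WM=1
i=5 t=8 v=5: → [0,9); WM=1
i=6 t=13 v=6: → [9,18); WM=1
i=7 t=9 v=2: → [9,18); WM=10; [0,9) fires=23
i=8 t=7 v=2: DROP (t<10-1); WM=10
i=9 t=7 v=1: DROP (t<10-1); WM=10
i=10 t=7 v=1: DROP (t<10-1); WM=10
i=11 t=15 v=9: → [9,18); WM=12
i=12 t=22 v=3: → [18,27); WM=12
i=13 t=22 v=4: → [18,27); WM=12
i=14 t=22 v=9: → [18,27); WM=12
i=15 t=23 v=2: → [18,27); WM=20; [9,18) fires=24
i=16 t=23 v=7: → [18,27); WM=20
i=17 t=24 v=2: → [18,27); WM=20
i=18 t=21 v=8: → [18,27); WM=20
i=19 t=14 v=1: DROP (t<20-1); WM=21
i=20 t=28 v=9: → [27,36); WM=21

8 9 10 19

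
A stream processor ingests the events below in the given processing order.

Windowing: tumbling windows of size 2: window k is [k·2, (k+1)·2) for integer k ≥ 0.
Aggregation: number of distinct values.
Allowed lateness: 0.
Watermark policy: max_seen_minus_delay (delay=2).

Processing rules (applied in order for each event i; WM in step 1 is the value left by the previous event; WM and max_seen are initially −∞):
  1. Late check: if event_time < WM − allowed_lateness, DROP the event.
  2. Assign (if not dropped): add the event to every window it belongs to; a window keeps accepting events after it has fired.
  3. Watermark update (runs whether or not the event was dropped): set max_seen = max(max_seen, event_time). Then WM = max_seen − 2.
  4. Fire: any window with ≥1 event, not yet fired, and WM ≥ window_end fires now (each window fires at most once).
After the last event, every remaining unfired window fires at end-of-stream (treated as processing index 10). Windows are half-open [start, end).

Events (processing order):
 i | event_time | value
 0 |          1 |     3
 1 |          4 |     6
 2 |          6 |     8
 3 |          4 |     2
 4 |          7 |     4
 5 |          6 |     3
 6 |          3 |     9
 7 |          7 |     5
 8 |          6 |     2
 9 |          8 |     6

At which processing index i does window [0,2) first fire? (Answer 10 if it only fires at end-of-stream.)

i=0 t=1 v=3: → [0,2); WM=-1
i=1 t=4 v=6: → [4,6); WM=2; [0,2) fires=1
i=2 t=6 v=8: → [6,8); WM=4
i=3 t=4 v=2: → [4,6); WM=4
i=4 t=7 v=4: → [6,8); WM=5
i=5 t=6 v=3: → [6,8); WM=5
i=6 t=3 v=9: DROP (t<5-0); WM=5
i=7 t=7 v=5: → [6,8); WM=5
i=8 t=6 v=2: → [6,8); WM=5
i=9 t=8 v=6: → [8,10); WM=6; [4,6) fires=2

1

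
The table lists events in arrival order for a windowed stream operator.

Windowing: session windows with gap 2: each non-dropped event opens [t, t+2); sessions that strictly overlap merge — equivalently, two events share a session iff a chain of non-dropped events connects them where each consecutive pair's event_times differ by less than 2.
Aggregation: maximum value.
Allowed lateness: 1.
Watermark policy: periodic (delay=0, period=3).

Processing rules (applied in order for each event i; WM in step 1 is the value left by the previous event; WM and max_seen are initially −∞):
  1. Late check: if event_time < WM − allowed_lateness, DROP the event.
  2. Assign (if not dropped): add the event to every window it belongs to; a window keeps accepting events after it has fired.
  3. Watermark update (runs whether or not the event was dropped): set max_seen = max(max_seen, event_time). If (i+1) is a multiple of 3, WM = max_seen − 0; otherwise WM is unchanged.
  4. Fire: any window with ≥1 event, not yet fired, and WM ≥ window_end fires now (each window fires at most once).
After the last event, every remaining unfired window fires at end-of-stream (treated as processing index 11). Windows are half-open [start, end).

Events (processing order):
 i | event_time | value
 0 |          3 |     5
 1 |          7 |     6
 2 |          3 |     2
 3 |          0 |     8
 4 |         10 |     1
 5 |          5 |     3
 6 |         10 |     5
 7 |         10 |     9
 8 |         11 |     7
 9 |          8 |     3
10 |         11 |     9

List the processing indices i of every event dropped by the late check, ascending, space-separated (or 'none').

i=0 t=3 v=5: → [3,5); WM=−∞
i=1 t=7 v=6: → [7,9); WM=−∞
i=2 t=3 v=2: → [3,5); WM=7
i=3 t=0 v=8: DROP (t<7-1); WM=7
i=4 t=10 v=1: → [10,12); WM=7
i=5 t=5 v=3: DROP (t<7-1); WM=10
i=6 t=10 v=5: → [10,12); WM=10
i=7 t=10 v=9: → [10,12); WM=10
i=8 t=11 v=7: → [10,13); WM=11
i=9 t=8 v=3: DROP (t<11-1); WM=11
i=10 t=11 v=9: → [10,13); WM=11

3 5 9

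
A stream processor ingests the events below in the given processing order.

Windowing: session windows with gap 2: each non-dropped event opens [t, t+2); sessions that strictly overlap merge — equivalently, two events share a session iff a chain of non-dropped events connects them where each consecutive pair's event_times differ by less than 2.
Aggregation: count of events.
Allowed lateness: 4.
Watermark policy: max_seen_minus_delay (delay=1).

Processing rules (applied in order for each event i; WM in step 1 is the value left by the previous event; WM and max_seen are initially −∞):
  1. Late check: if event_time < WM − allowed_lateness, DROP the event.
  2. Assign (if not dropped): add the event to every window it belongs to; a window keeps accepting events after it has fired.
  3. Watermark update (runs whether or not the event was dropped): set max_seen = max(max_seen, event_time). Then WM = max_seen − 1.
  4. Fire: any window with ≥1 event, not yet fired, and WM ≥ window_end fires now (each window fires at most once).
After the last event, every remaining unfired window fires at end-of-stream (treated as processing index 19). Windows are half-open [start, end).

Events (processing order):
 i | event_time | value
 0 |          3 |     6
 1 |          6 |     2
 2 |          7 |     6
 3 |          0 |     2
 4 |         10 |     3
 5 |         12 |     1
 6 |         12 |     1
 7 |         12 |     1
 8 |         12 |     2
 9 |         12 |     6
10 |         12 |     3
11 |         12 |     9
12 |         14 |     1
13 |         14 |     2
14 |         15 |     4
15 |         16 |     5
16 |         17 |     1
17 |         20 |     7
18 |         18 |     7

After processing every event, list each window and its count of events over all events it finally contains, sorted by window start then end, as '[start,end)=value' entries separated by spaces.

[3,5)=1 [6,9)=2 [10,12)=1 [12,14)=7 [14,20)=6 [20,22)=1

i=0 t=3 v=6: → [3,5); WM=2
i=1 t=6 v=2: → [6,8); WM=5
i=2 t=7 v=6: → [6,9); WM=6
i=3 t=0 v=2: DROP (t<6-4); WM=6
i=4 t=10 v=3: → [10,12); WM=9
i=5 t=12 v=1: → [12,14); WM=11
i=6 t=12 v=1: → [12,14); WM=11
i=7 t=12 v=1: → [12,14); WM=11
i=8 t=12 v=2: → [12,14); WM=11
i=9 t=12 v=6: → [12,14); WM=11
i=10 t=12 v=3: → [12,14); WM=11
i=11 t=12 v=9: → [12,14); WM=11
i=12 t=14 v=1: → [14,16); WM=13
i=13 t=14 v=2: → [14,16); WM=13
i=14 t=15 v=4: → [14,17); WM=14
i=15 t=16 v=5: → [14,18); WM=15
i=16 t=17 v=1: → [14,19); WM=16
i=17 t=20 v=7: → [20,22); WM=19
i=18 t=18 v=7: → [14,20); WM=19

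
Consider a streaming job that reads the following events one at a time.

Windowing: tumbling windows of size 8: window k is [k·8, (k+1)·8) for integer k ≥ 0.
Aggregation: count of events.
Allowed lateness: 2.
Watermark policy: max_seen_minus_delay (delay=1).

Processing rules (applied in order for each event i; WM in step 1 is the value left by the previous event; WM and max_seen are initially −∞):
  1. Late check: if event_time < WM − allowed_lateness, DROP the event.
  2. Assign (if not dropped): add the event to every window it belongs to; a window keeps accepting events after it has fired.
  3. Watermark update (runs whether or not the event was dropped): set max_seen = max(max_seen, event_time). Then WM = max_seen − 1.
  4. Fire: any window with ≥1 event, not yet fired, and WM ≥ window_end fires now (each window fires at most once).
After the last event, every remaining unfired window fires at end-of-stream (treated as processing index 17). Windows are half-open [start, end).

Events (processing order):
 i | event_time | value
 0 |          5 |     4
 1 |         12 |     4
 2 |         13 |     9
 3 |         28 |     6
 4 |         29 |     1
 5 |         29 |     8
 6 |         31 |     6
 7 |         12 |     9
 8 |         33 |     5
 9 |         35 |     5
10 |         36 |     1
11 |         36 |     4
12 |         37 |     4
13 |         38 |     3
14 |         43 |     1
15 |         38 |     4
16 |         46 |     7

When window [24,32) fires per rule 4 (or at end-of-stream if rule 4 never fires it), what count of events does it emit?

i=0 t=5 v=4: → [0,8); WM=4
i=1 t=12 v=4: → [8,16); WM=11; [0,8) fires=1
i=2 t=13 v=9: → [8,16); WM=12
i=3 t=28 v=6: → [24,32); WM=27; [8,16) fires=2
i=4 t=29 v=1: → [24,32); WM=28
i=5 t=29 v=8: → [24,32); WM=28
i=6 t=31 v=6: → [24,32); WM=30
i=7 t=12 v=9: DROP (t<30-2); WM=30
i=8 t=33 v=5: → [32,40); WM=32; [24,32) fires=4
i=9 t=35 v=5: → [32,40); WM=34
i=10 t=36 v=1: → [32,40); WM=35
i=11 t=36 v=4: → [32,40); WM=35
i=12 t=37 v=4: → [32,40); WM=36
i=13 t=38 v=3: → [32,40); WM=37
i=14 t=43 v=1: → [40,48); WM=42; [32,40) fires=6
i=15 t=38 v=4: DROP (t<42-2); WM=42
i=16 t=46 v=7: → [40,48); WM=45

4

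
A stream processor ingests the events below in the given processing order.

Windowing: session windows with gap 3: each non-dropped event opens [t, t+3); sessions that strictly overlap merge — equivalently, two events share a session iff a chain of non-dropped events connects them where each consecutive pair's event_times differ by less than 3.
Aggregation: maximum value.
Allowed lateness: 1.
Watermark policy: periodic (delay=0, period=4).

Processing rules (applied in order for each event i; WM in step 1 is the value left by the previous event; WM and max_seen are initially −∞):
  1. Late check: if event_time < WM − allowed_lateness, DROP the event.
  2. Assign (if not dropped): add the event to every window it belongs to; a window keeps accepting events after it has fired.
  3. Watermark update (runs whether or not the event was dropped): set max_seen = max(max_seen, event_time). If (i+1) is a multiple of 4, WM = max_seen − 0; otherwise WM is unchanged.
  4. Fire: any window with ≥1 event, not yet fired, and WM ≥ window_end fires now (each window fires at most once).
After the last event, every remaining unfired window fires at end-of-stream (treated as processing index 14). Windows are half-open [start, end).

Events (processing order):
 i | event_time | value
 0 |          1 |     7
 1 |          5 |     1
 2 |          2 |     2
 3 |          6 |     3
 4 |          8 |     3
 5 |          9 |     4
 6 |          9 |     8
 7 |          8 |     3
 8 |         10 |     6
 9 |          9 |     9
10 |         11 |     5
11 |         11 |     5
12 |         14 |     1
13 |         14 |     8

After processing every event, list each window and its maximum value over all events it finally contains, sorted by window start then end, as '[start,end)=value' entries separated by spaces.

i=0 t=1 v=7: → [1,4); WM=−∞
i=1 t=5 v=1: → [5,8); WM=−∞
i=2 t=2 v=2: → [1,5); WM=−∞
i=3 t=6 v=3: → [5,9); WM=6
i=4 t=8 v=3: → [5,11); WM=6
i=5 t=9 v=4: → [5,12); WM=6
i=6 t=9 v=8: → [5,12); WM=6
i=7 t=8 v=3: → [5,12); WM=9
i=8 t=10 v=6: → [5,13); WM=9
i=9 t=9 v=9: → [5,13); WM=9
i=10 t=11 v=5: → [5,14); WM=9
i=11 t=11 v=5: → [5,14); WM=11
i=12 t=14 v=1: → [14,17); WM=11
i=13 t=14 v=8: → [14,17); WM=11

[1,5)=7 [5,14)=9 [14,17)=8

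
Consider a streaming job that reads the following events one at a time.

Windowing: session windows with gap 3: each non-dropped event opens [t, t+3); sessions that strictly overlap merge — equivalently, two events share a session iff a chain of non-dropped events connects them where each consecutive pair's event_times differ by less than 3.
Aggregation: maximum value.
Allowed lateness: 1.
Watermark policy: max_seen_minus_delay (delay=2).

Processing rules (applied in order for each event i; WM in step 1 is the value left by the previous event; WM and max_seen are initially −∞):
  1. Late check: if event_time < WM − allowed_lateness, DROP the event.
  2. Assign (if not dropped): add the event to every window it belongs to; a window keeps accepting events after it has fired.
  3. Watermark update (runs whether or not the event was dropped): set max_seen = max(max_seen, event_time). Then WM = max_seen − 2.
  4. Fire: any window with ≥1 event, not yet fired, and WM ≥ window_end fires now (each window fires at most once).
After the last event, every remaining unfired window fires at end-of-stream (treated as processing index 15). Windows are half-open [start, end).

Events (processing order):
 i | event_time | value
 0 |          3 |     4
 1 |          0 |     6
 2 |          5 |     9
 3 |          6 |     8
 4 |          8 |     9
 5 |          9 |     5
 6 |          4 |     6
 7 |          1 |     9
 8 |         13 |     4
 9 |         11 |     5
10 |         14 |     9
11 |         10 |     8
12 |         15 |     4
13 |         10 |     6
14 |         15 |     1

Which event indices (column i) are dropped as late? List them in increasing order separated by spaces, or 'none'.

6 7 11 13

i=0 t=3 v=4: → [3,6); WM=1
i=1 t=0 v=6: → [0,3); WM=1
i=2 t=5 v=9: → [3,8); WM=3
i=3 t=6 v=8: → [3,9); WM=4
i=4 t=8 v=9: → [3,11); WM=6
i=5 t=9 v=5: → [3,12); WM=7
i=6 t=4 v=6: DROP (t<7-1); WM=7
i=7 t=1 v=9: DROP (t<7-1); WM=7
i=8 t=13 v=4: → [13,16); WM=11
i=9 t=11 v=5: → [3,16); WM=11
i=10 t=14 v=9: → [3,17); WM=12
i=11 t=10 v=8: DROP (t<12-1); WM=12
i=12 t=15 v=4: → [3,18); WM=13
i=13 t=10 v=6: DROP (t<13-1); WM=13
i=14 t=15 v=1: → [3,18); WM=13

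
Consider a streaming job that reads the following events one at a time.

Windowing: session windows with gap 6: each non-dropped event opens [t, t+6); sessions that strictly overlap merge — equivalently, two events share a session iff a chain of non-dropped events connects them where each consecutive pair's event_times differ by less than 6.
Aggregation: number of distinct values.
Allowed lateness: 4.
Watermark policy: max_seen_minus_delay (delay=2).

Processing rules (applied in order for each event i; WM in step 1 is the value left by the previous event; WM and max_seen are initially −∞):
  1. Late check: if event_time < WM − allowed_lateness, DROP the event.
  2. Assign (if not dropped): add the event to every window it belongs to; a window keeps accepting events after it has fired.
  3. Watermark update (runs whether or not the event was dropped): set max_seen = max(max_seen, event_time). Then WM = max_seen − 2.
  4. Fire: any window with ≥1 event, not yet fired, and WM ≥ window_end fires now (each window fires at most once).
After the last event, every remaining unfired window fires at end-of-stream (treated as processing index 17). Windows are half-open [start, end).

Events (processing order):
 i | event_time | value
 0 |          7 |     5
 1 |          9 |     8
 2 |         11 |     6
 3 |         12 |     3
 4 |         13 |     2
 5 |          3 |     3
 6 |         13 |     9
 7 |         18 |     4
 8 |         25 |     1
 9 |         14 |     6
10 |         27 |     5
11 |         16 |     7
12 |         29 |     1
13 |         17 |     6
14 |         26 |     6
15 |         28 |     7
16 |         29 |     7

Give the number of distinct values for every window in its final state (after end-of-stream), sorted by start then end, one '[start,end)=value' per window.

[7,24)=7 [25,35)=4

i=0 t=7 v=5: → [7,13); WM=5
i=1 t=9 v=8: → [7,15); WM=7
i=2 t=11 v=6: → [7,17); WM=9
i=3 t=12 v=3: → [7,18); WM=10
i=4 t=13 v=2: → [7,19); WM=11
i=5 t=3 v=3: DROP (t<11-4); WM=11
i=6 t=13 v=9: → [7,19); WM=11
i=7 t=18 v=4: → [7,24); WM=16
i=8 t=25 v=1: → [25,31); WM=23
i=9 t=14 v=6: DROP (t<23-4); WM=23
i=10 t=27 v=5: → [25,33); WM=25
i=11 t=16 v=7: DROP (t<25-4); WM=25
i=12 t=29 v=1: → [25,35); WM=27
i=13 t=17 v=6: DROP (t<27-4); WM=27
i=14 t=26 v=6: → [25,35); WM=27
i=15 t=28 v=7: → [25,35); WM=27
i=16 t=29 v=7: → [25,35); WM=27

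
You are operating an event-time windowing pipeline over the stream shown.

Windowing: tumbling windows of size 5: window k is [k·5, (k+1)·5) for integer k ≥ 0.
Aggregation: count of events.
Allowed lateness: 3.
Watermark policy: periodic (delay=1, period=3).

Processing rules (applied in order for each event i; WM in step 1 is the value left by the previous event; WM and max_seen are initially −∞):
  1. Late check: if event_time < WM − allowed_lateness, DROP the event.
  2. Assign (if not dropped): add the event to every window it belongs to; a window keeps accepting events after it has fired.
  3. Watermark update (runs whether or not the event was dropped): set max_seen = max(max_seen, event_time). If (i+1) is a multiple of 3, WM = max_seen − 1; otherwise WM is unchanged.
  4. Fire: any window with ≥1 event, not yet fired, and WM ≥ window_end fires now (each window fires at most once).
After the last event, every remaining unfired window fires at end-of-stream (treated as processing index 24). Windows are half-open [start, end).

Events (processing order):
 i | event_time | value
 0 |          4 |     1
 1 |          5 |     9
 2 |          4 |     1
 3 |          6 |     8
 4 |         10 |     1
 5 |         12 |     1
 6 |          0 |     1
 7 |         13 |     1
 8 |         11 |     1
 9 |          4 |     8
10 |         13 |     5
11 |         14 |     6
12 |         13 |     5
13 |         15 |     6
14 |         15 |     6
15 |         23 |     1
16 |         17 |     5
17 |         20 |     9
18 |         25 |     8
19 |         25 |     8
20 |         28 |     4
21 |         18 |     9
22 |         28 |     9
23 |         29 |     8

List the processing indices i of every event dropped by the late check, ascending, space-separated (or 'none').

6 9 21

i=0 t=4 v=1: → [0,5); WM=−∞
i=1 t=5 v=9: → [5,10); WM=−∞
i=2 t=4 v=1: → [0,5); WM=4
i=3 t=6 v=8: → [5,10); WM=4
i=4 t=10 v=1: → [10,15); WM=4
i=5 t=12 v=1: → [10,15); WM=11; [0,5) fires=2 [5,10) fires=2
i=6 t=0 v=1: DROP (t<11-3); WM=11
i=7 t=13 v=1: → [10,15); WM=11
i=8 t=11 v=1: → [10,15); WM=12
i=9 t=4 v=8: DROP (t<12-3); WM=12
i=10 t=13 v=5: → [10,15); WM=12
i=11 t=14 v=6: → [10,15); WM=13
i=12 t=13 v=5: → [10,15); WM=13
i=13 t=15 v=6: → [15,20); WM=13
i=14 t=15 v=6: → [15,20); WM=14
i=15 t=23 v=1: → [20,25); WM=14
i=16 t=17 v=5: → [15,20); WM=14
i=17 t=20 v=9: → [20,25); WM=22; [10,15) fires=7 [15,20) fires=3
i=18 t=25 v=8: → [25,30); WM=22
i=19 t=25 v=8: → [25,30); WM=22
i=20 t=28 v=4: → [25,30); WM=27; [20,25) fires=2
i=21 t=18 v=9: DROP (t<27-3); WM=27
i=22 t=28 v=9: → [25,30); WM=27
i=23 t=29 v=8: → [25,30); WM=28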